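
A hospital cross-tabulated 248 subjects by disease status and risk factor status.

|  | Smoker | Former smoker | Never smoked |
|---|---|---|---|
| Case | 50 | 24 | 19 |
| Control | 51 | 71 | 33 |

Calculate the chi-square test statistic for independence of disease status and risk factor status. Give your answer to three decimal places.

12.301

Row totals: 93, 155. Column totals: 101, 95, 52. Grand total N = 248.
Expected counts (row total × column total / N):
  Case, Smoker: 93×101/248 = 37.8750
  Case, Former smoker: 93×95/248 = 35.6250
  Case, Never smoked: 93×52/248 = 19.5000
  Control, Smoker: 155×101/248 = 63.1250
  Control, Former smoker: 155×95/248 = 59.3750
  Control, Never smoked: 155×52/248 = 32.5000
Contributions (O − E)²/E:
  (50 − 37.8750)²/37.8750 = 3.8816
  (24 − 35.6250)²/35.6250 = 3.7934
  (19 − 19.5000)²/19.5000 = 0.0128
  (51 − 63.1250)²/63.1250 = 2.3290
  (71 − 59.3750)²/59.3750 = 2.2761
  (33 − 32.5000)²/32.5000 = 0.0077
χ² = 3.8816 + 3.7934 + 0.0128 + 2.3290 + 2.2761 + 0.0077 = 12.301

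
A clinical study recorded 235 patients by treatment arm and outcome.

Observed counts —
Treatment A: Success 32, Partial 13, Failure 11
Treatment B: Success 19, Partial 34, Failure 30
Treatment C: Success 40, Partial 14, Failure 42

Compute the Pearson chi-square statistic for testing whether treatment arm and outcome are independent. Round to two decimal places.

28.49

Row totals: 56, 83, 96. Column totals: 91, 61, 83. Grand total N = 235.
Expected counts (row total × column total / N):
  Treatment A, Success: 56×91/235 = 21.685
  Treatment A, Partial: 56×61/235 = 14.536
  Treatment A, Failure: 56×83/235 = 19.779
  Treatment B, Success: 83×91/235 = 32.140
  Treatment B, Partial: 83×61/235 = 21.545
  Treatment B, Failure: 83×83/235 = 29.315
  Treatment C, Success: 96×91/235 = 37.174
  Treatment C, Partial: 96×61/235 = 24.919
  Treatment C, Failure: 96×83/235 = 33.906
Contributions (O − E)²/E:
  (32 − 21.685)²/21.685 = 4.9066
  (13 − 14.536)²/14.536 = 0.1623
  (11 − 19.779)²/19.779 = 3.8966
  (19 − 32.140)²/32.140 = 5.3721
  (34 − 21.545)²/21.545 = 7.2001
  (30 − 29.315)²/29.315 = 0.0160
  (40 − 37.174)²/37.174 = 0.2148
  (14 − 24.919)²/24.919 = 4.7845
  (42 − 33.906)²/33.906 = 1.9322
χ² = 4.9066 + 0.1623 + 3.8966 + 5.3721 + 7.2001 + 0.0160 + 0.2148 + 4.7845 + 1.9322 = 28.49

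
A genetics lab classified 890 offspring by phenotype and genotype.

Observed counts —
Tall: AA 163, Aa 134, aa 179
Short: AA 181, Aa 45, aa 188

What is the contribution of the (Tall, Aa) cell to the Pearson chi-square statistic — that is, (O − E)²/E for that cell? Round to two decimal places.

15.29

Row total (Tall) = 476; column total (Aa) = 179; N = 890.
Expected count E = 476 × 179 / 890 = 95.7348.
Contribution = (O − E)²/E = (134 − 95.7348)² / 95.7348 = 15.29.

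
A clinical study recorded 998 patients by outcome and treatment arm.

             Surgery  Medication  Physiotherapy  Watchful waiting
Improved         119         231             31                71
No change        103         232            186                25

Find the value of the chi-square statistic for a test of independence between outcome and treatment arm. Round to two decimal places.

Row totals: 452, 546. Column totals: 222, 463, 217, 96. Grand total N = 998.
Expected counts (row total × column total / N):
  Improved, Surgery: 452×222/998 = 100.545
  Improved, Medication: 452×463/998 = 209.695
  Improved, Physiotherapy: 452×217/998 = 98.281
  Improved, Watchful waiting: 452×96/998 = 43.479
  No change, Surgery: 546×222/998 = 121.455
  No change, Medication: 546×463/998 = 253.305
  No change, Physiotherapy: 546×217/998 = 118.719
  No change, Watchful waiting: 546×96/998 = 52.521
Contributions (O − E)²/E:
  (119 − 100.545)²/100.545 = 3.3874
  (231 − 209.695)²/209.695 = 2.1646
  (31 − 98.281)²/98.281 = 46.0591
  (71 − 43.479)²/43.479 = 17.4200
  (103 − 121.455)²/121.455 = 2.8042
  (232 − 253.305)²/253.305 = 1.7919
  (186 − 118.719)²/118.719 = 38.1298
  (25 − 52.521)²/52.521 = 14.4210
χ² = 3.3874 + 2.1646 + 46.0591 + 17.4200 + 2.8042 + 1.7919 + 38.1298 + 14.4210 = 126.18

126.18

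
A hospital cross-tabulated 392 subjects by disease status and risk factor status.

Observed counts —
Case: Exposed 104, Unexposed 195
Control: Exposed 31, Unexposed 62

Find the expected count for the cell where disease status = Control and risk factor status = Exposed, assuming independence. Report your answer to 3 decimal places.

32.028

Row total (Control) = 93; column total (Exposed) = 135; grand total N = 392.
Expected count = (row total × column total) / N = 93 × 135 / 392 = 32.028.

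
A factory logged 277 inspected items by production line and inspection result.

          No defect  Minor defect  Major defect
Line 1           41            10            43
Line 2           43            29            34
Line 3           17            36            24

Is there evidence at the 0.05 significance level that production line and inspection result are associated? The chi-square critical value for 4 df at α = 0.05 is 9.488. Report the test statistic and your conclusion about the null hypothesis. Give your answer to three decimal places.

Row totals: 94, 106, 77. Column totals: 101, 75, 101. Grand total N = 277.
Expected counts (row total × column total / N):
  Line 1, No defect: 94×101/277 = 34.2744
  Line 1, Minor defect: 94×75/277 = 25.4513
  Line 1, Major defect: 94×101/277 = 34.2744
  Line 2, No defect: 106×101/277 = 38.6498
  Line 2, Minor defect: 106×75/277 = 28.7004
  Line 2, Major defect: 106×101/277 = 38.6498
  Line 3, No defect: 77×101/277 = 28.0758
  Line 3, Minor defect: 77×75/277 = 20.8484
  Line 3, Major defect: 77×101/277 = 28.0758
Contributions (O − E)²/E:
  (41 − 34.2744)²/34.2744 = 1.3198
  (10 − 25.4513)²/25.4513 = 9.3804
  (43 − 34.2744)²/34.2744 = 2.2214
  (43 − 38.6498)²/38.6498 = 0.4896
  (29 − 28.7004)²/28.7004 = 0.0031
  (34 − 38.6498)²/38.6498 = 0.5594
  (17 − 28.0758)²/28.0758 = 4.3694
  (36 − 20.8484)²/20.8484 = 11.0114
  (24 − 28.0758)²/28.0758 = 0.5917
χ² = 1.3198 + 9.3804 + 2.2214 + 0.4896 + 0.0031 + 0.5594 + 4.3694 + 11.0114 + 0.5917 = 29.946
df = (3−1)(3−1) = 4. Since 29.946 > 9.488, reject the null hypothesis of independence at α = 0.05.

29.946; reject H₀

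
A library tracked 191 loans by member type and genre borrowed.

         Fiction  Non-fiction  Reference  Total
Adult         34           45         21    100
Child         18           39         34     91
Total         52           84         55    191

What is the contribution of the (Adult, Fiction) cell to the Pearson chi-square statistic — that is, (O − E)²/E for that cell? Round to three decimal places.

1.686

Row total (Adult) = 100; column total (Fiction) = 52; N = 191.
Expected count E = 100 × 52 / 191 = 27.2251.
Contribution = (O − E)²/E = (34 − 27.2251)² / 27.2251 = 1.686.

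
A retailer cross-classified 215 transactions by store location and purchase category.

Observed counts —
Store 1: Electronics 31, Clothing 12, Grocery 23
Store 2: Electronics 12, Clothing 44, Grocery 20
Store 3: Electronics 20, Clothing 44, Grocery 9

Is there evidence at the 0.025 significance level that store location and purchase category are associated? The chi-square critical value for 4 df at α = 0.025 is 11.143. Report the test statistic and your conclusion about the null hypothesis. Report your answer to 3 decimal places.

35.824; reject H₀

Row totals: 66, 76, 73. Column totals: 63, 100, 52. Grand total N = 215.
Expected counts (row total × column total / N):
  Store 1, Electronics: 66×63/215 = 19.33953
  Store 1, Clothing: 66×100/215 = 30.69767
  Store 1, Grocery: 66×52/215 = 15.96279
  Store 2, Electronics: 76×63/215 = 22.26977
  Store 2, Clothing: 76×100/215 = 35.34884
  Store 2, Grocery: 76×52/215 = 18.38140
  Store 3, Electronics: 73×63/215 = 21.39070
  Store 3, Clothing: 73×100/215 = 33.95349
  Store 3, Grocery: 73×52/215 = 17.65581
Contributions (O − E)²/E:
  (31 − 19.33953)²/19.33953 = 7.0305
  (12 − 30.69767)²/30.69767 = 11.3886
  (23 − 15.96279)²/15.96279 = 3.1024
  (12 − 22.26977)²/22.26977 = 4.7359
  (44 − 35.34884)²/35.34884 = 2.1173
  (20 − 18.38140)²/18.38140 = 0.1425
  (20 − 21.39070)²/21.39070 = 0.0904
  (44 − 33.95349)²/33.95349 = 2.9727
  (9 − 17.65581)²/17.65581 = 4.2435
χ² = 7.0305 + 11.3886 + 3.1024 + 4.7359 + 2.1173 + 0.1425 + 0.0904 + 2.9727 + 4.2435 = 35.824
df = (3−1)(3−1) = 4. Since 35.824 > 11.143, reject the null hypothesis of independence at α = 0.025.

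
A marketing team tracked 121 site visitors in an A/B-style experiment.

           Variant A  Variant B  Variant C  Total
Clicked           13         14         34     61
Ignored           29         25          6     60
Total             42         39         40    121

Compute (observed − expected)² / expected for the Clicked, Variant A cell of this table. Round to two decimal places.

Row total (Clicked) = 61; column total (Variant A) = 42; N = 121.
Expected count E = 61 × 42 / 121 = 21.174.
Contribution = (O − E)²/E = (13 − 21.174)² / 21.174 = 3.16.

3.16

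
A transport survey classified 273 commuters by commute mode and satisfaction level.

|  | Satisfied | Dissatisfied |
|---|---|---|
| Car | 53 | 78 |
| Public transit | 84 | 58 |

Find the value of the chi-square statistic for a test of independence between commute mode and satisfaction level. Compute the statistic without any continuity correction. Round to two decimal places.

Row totals: 131, 142. Column totals: 137, 136. Grand total N = 273.
Expected counts (row total × column total / N):
  Car, Satisfied: 131×137/273 = 65.740
  Car, Dissatisfied: 131×136/273 = 65.260
  Public transit, Satisfied: 142×137/273 = 71.260
  Public transit, Dissatisfied: 142×136/273 = 70.740
Contributions (O − E)²/E:
  (53 − 65.740)²/65.740 = 2.4689
  (78 − 65.260)²/65.260 = 2.4871
  (84 − 71.260)²/71.260 = 2.2777
  (58 − 70.740)²/70.740 = 2.2944
χ² = 2.4689 + 2.4871 + 2.2777 + 2.2944 = 9.53

9.53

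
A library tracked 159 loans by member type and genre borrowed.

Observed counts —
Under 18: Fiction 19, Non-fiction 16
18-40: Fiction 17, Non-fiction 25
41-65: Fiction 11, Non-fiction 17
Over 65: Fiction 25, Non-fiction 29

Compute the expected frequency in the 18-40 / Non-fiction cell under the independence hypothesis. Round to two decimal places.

22.98

Row total (18-40) = 42; column total (Non-fiction) = 87; grand total N = 159.
Expected count = (row total × column total) / N = 42 × 87 / 159 = 22.98.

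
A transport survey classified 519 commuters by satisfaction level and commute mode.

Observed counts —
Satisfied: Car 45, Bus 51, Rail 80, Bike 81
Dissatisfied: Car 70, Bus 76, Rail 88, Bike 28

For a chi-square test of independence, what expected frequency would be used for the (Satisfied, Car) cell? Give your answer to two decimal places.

56.95

Row total (Satisfied) = 257; column total (Car) = 115; grand total N = 519.
Expected count = (row total × column total) / N = 257 × 115 / 519 = 56.95.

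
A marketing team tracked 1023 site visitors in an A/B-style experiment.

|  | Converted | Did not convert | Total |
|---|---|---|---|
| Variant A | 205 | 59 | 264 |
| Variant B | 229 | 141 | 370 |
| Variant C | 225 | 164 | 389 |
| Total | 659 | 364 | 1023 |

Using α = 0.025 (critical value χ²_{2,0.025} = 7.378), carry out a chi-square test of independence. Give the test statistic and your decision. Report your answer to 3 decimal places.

Grand total N = 1023.
Expected counts (row total × column total / N):
  Variant A, Converted: 264×659/1023 = 170.0645
  Variant A, Did not convert: 264×364/1023 = 93.9355
  Variant B, Converted: 370×659/1023 = 238.3480
  Variant B, Did not convert: 370×364/1023 = 131.6520
  Variant C, Converted: 389×659/1023 = 250.5875
  Variant C, Did not convert: 389×364/1023 = 138.4125
Contributions (O − E)²/E:
  (205 − 170.0645)²/170.0645 = 7.1766
  (59 − 93.9355)²/93.9355 = 12.9928
  (229 − 238.3480)²/238.3480 = 0.3666
  (141 − 131.6520)²/131.6520 = 0.6638
  (225 − 250.5875)²/250.5875 = 2.6127
  (164 − 138.4125)²/138.4125 = 4.7302
χ² = 7.1766 + 12.9928 + 0.3666 + 0.6638 + 2.6127 + 4.7302 = 28.543
df = (3−1)(2−1) = 2. Since 28.543 > 7.378, reject the null hypothesis of independence at α = 0.025.

28.543; reject H₀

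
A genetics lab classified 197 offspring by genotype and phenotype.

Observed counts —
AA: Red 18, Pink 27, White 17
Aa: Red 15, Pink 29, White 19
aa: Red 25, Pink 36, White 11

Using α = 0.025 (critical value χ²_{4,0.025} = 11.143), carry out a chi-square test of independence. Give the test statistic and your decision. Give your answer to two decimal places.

Row totals: 62, 63, 72. Column totals: 58, 92, 47. Grand total N = 197.
Expected counts (row total × column total / N):
  AA, Red: 62×58/197 = 18.254
  AA, Pink: 62×92/197 = 28.954
  AA, White: 62×47/197 = 14.792
  Aa, Red: 63×58/197 = 18.548
  Aa, Pink: 63×92/197 = 29.421
  Aa, White: 63×47/197 = 15.030
  aa, Red: 72×58/197 = 21.198
  aa, Pink: 72×92/197 = 33.624
  aa, White: 72×47/197 = 17.178
Contributions (O − E)²/E:
  (18 − 18.254)²/18.254 = 0.0035
  (27 − 28.954)²/28.954 = 0.1319
  (17 − 14.792)²/14.792 = 0.3296
  (15 − 18.548)²/18.548 = 0.6787
  (29 − 29.421)²/29.421 = 0.0060
  (19 − 15.030)²/15.030 = 1.0486
  (25 − 21.198)²/21.198 = 0.6819
  (36 − 33.624)²/33.624 = 0.1679
  (11 − 17.178)²/17.178 = 2.2219
χ² = 0.0035 + 0.1319 + 0.3296 + 0.6787 + 0.0060 + 1.0486 + 0.6819 + 0.1679 + 2.2219 = 5.27
df = (3−1)(3−1) = 4. Since 5.27 < 11.143, fail to reject the null hypothesis of independence at α = 0.025.

5.27; fail to reject H₀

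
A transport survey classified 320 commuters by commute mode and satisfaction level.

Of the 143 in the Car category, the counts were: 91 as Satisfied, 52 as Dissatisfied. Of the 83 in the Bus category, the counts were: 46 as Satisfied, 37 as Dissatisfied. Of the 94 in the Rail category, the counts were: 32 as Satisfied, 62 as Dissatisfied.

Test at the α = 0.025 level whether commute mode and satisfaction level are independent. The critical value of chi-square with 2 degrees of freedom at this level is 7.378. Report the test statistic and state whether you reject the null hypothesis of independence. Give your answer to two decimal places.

20.24; reject H₀

Row totals: 143, 83, 94. Column totals: 169, 151. Grand total N = 320.
Expected counts (row total × column total / N):
  Car, Satisfied: 143×169/320 = 75.522
  Car, Dissatisfied: 143×151/320 = 67.478
  Bus, Satisfied: 83×169/320 = 43.834
  Bus, Dissatisfied: 83×151/320 = 39.166
  Rail, Satisfied: 94×169/320 = 49.644
  Rail, Dissatisfied: 94×151/320 = 44.356
Contributions (O − E)²/E:
  (91 − 75.522)²/75.522 = 3.1722
  (52 − 67.478)²/67.478 = 3.5503
  (46 − 43.834)²/43.834 = 0.1070
  (37 − 39.166)²/39.166 = 0.1198
  (32 − 49.644)²/49.644 = 6.2709
  (62 − 44.356)²/44.356 = 7.0185
χ² = 3.1722 + 3.5503 + 0.1070 + 0.1198 + 6.2709 + 7.0185 = 20.24
df = (3−1)(2−1) = 2. Since 20.24 > 7.378, reject the null hypothesis of independence at α = 0.025.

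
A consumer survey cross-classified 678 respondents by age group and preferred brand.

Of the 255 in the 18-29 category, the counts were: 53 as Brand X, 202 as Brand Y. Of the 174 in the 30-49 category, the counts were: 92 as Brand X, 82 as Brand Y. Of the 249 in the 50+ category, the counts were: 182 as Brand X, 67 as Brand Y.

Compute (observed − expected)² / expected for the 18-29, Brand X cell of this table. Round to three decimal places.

39.827

Row total (18-29) = 255; column total (Brand X) = 327; N = 678.
Expected count E = 255 × 327 / 678 = 122.9867.
Contribution = (O − E)²/E = (53 − 122.9867)² / 122.9867 = 39.827.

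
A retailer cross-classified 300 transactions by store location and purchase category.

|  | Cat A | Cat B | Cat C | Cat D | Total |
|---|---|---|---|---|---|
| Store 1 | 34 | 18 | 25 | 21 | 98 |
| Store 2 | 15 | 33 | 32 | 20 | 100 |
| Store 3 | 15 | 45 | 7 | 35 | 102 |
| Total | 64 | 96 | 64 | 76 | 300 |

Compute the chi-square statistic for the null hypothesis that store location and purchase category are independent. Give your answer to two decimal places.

Grand total N = 300.
Expected counts (row total × column total / N):
  Store 1, Cat A: 98×64/300 = 20.907
  Store 1, Cat B: 98×96/300 = 31.360
  Store 1, Cat C: 98×64/300 = 20.907
  Store 1, Cat D: 98×76/300 = 24.827
  Store 2, Cat A: 100×64/300 = 21.333
  Store 2, Cat B: 100×96/300 = 32.000
  Store 2, Cat C: 100×64/300 = 21.333
  Store 2, Cat D: 100×76/300 = 25.333
  Store 3, Cat A: 102×64/300 = 21.760
  Store 3, Cat B: 102×96/300 = 32.640
  Store 3, Cat C: 102×64/300 = 21.760
  Store 3, Cat D: 102×76/300 = 25.840
Contributions (O − E)²/E:
  (34 − 20.907)²/20.907 = 8.1995
  (18 − 31.360)²/31.360 = 5.6916
  (25 − 20.907)²/20.907 = 0.8013
  (21 − 24.827)²/24.827 = 0.5899
  (15 − 21.333)²/21.333 = 1.8800
  (33 − 32.000)²/32.000 = 0.0313
  (32 − 21.333)²/21.333 = 5.3338
  (20 − 25.333)²/25.333 = 1.1227
  (15 − 21.760)²/21.760 = 2.1001
  (45 − 32.640)²/32.640 = 4.6804
  (7 − 21.760)²/21.760 = 10.0118
  (35 − 25.840)²/25.840 = 3.2471
χ² = 8.1995 + 5.6916 + 0.8013 + 0.5899 + 1.8800 + 0.0313 + 5.3338 + 1.1227 + 2.1001 + 4.6804 + 10.0118 + 3.2471 = 43.69

43.69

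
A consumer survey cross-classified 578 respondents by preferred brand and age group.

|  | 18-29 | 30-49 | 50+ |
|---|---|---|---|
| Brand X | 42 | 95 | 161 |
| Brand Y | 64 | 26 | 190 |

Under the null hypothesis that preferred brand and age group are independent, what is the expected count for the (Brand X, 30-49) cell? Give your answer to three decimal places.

Row total (Brand X) = 298; column total (30-49) = 121; grand total N = 578.
Expected count = (row total × column total) / N = 298 × 121 / 578 = 62.384.

62.384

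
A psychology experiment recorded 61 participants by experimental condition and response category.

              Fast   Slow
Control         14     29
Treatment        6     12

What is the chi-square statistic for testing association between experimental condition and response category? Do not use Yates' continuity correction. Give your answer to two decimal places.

0.00

Row totals: 43, 18. Column totals: 20, 41. Grand total N = 61.
Expected counts (row total × column total / N):
  Control, Fast: 43×20/61 = 14.098
  Control, Slow: 43×41/61 = 28.902
  Treatment, Fast: 18×20/61 = 5.902
  Treatment, Slow: 18×41/61 = 12.098
Contributions (O − E)²/E:
  (14 − 14.098)²/14.098 = 0.0007
  (29 − 28.902)²/28.902 = 0.0003
  (6 − 5.902)²/5.902 = 0.0016
  (12 − 12.098)²/12.098 = 0.0008
χ² = 0.0007 + 0.0003 + 0.0016 + 0.0008 = 0.00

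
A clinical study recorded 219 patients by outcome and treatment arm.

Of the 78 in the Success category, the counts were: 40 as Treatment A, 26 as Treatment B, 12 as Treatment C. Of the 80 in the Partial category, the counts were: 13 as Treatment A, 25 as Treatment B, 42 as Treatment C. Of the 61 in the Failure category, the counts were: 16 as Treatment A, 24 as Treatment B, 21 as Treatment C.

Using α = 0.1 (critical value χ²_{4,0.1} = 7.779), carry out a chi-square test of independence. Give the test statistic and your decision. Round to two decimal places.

Row totals: 78, 80, 61. Column totals: 69, 75, 75. Grand total N = 219.
Expected counts (row total × column total / N):
  Success, Treatment A: 78×69/219 = 24.575
  Success, Treatment B: 78×75/219 = 26.712
  Success, Treatment C: 78×75/219 = 26.712
  Partial, Treatment A: 80×69/219 = 25.205
  Partial, Treatment B: 80×75/219 = 27.397
  Partial, Treatment C: 80×75/219 = 27.397
  Failure, Treatment A: 61×69/219 = 19.219
  Failure, Treatment B: 61×75/219 = 20.890
  Failure, Treatment C: 61×75/219 = 20.890
Contributions (O − E)²/E:
  (40 − 24.575)²/24.575 = 9.6818
  (26 − 26.712)²/26.712 = 0.0190
  (12 − 26.712)²/26.712 = 8.1028
  (13 − 25.205)²/25.205 = 5.9100
  (25 − 27.397)²/27.397 = 0.2097
  (42 − 27.397)²/27.397 = 7.7836
  (16 − 19.219)²/19.219 = 0.5392
  (24 − 20.890)²/20.890 = 0.4630
  (21 − 20.890)²/20.890 = 0.0006
χ² = 9.6818 + 0.0190 + 8.1028 + 5.9100 + 0.2097 + 7.7836 + 0.5392 + 0.4630 + 0.0006 = 32.71
df = (3−1)(3−1) = 4. Since 32.71 > 7.779, reject the null hypothesis of independence at α = 0.1.

32.71; reject H₀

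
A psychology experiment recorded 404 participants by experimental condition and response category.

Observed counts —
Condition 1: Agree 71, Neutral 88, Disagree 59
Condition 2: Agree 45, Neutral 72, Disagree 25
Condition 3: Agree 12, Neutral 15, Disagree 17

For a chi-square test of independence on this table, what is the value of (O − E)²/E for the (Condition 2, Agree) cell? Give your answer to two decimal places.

Row total (Condition 2) = 142; column total (Agree) = 128; N = 404.
Expected count E = 142 × 128 / 404 = 44.990.
Contribution = (O − E)²/E = (45 − 44.990)² / 44.990 = 0.00.

0.00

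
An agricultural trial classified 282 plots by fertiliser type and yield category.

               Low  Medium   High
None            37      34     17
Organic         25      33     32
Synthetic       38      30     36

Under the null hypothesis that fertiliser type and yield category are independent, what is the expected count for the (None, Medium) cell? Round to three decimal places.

30.270

Row total (None) = 88; column total (Medium) = 97; grand total N = 282.
Expected count = (row total × column total) / N = 88 × 97 / 282 = 30.270.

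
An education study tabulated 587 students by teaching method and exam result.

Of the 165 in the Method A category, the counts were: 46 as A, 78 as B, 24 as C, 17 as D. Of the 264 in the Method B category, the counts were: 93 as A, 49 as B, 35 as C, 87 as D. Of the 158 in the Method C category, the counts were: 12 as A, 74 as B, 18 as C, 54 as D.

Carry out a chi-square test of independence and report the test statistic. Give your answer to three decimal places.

Row totals: 165, 264, 158. Column totals: 151, 201, 77, 158. Grand total N = 587.
Expected counts (row total × column total / N):
  Method A, A: 165×151/587 = 42.44463
  Method A, B: 165×201/587 = 56.49915
  Method A, C: 165×77/587 = 21.64395
  Method A, D: 165×158/587 = 44.41227
  Method B, A: 264×151/587 = 67.91141
  Method B, B: 264×201/587 = 90.39864
  Method B, C: 264×77/587 = 34.63032
  Method B, D: 264×158/587 = 71.05963
  Method C, A: 158×151/587 = 40.64395
  Method C, B: 158×201/587 = 54.10221
  Method C, C: 158×77/587 = 20.72572
  Method C, D: 158×158/587 = 42.52811
Contributions (O − E)²/E:
  (46 − 42.44463)²/42.44463 = 0.2978
  (78 − 56.49915)²/56.49915 = 8.1822
  (24 − 21.64395)²/21.64395 = 0.2565
  (17 − 44.41227)²/44.41227 = 16.9195
  (93 − 67.91141)²/67.91141 = 9.2685
  (49 − 90.39864)²/90.39864 = 18.9588
  (35 − 34.63032)²/34.63032 = 0.0039
  (87 − 71.05963)²/71.05963 = 3.5758
  (12 − 40.64395)²/40.64395 = 20.1869
  (74 − 54.10221)²/54.10221 = 7.3180
  (18 − 20.72572)²/20.72572 = 0.3585
  (54 − 42.52811)²/42.52811 = 3.0945
χ² = 0.2978 + 8.1822 + 0.2565 + 16.9195 + 9.2685 + 18.9588 + 0.0039 + 3.5758 + 20.1869 + 7.3180 + 0.3585 + 3.0945 = 88.421

88.421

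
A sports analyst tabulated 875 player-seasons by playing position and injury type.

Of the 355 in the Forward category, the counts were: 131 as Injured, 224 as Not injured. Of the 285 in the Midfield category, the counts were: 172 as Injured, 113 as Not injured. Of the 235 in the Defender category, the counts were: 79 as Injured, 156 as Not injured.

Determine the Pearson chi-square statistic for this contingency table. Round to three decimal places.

Row totals: 355, 285, 235. Column totals: 382, 493. Grand total N = 875.
Expected counts (row total × column total / N):
  Forward, Injured: 355×382/875 = 154.9829
  Forward, Not injured: 355×493/875 = 200.0171
  Midfield, Injured: 285×382/875 = 124.4229
  Midfield, Not injured: 285×493/875 = 160.5771
  Defender, Injured: 235×382/875 = 102.5943
  Defender, Not injured: 235×493/875 = 132.4057
Contributions (O − E)²/E:
  (131 − 154.9829)²/154.9829 = 3.7112
  (224 − 200.0171)²/200.0171 = 2.8757
  (172 − 124.4229)²/124.4229 = 18.1926
  (113 − 160.5771)²/160.5771 = 14.0965
  (79 − 102.5943)²/102.5943 = 5.4261
  (156 − 132.4057)²/132.4057 = 4.2044
χ² = 3.7112 + 2.8757 + 18.1926 + 14.0965 + 5.4261 + 4.2044 = 48.507

48.507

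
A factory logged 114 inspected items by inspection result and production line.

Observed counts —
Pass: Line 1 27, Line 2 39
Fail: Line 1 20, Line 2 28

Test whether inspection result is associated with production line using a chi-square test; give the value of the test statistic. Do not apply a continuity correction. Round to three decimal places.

Row totals: 66, 48. Column totals: 47, 67. Grand total N = 114.
Expected counts (row total × column total / N):
  Pass, Line 1: 66×47/114 = 27.2105
  Pass, Line 2: 66×67/114 = 38.7895
  Fail, Line 1: 48×47/114 = 19.7895
  Fail, Line 2: 48×67/114 = 28.2105
Contributions (O − E)²/E:
  (27 − 27.2105)²/27.2105 = 0.0016
  (39 − 38.7895)²/38.7895 = 0.0011
  (20 − 19.7895)²/19.7895 = 0.0022
  (28 − 28.2105)²/28.2105 = 0.0016
χ² = 0.0016 + 0.0011 + 0.0022 + 0.0016 = 0.007

0.007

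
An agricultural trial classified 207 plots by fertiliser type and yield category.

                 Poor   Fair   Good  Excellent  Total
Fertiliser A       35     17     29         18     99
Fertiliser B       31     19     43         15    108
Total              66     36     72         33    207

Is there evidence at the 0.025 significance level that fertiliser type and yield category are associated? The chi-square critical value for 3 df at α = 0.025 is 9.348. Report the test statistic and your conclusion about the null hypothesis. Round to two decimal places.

Grand total N = 207.
Expected counts (row total × column total / N):
  Fertiliser A, Poor: 99×66/207 = 31.565
  Fertiliser A, Fair: 99×36/207 = 17.217
  Fertiliser A, Good: 99×72/207 = 34.435
  Fertiliser A, Excellent: 99×33/207 = 15.783
  Fertiliser B, Poor: 108×66/207 = 34.435
  Fertiliser B, Fair: 108×36/207 = 18.783
  Fertiliser B, Good: 108×72/207 = 37.565
  Fertiliser B, Excellent: 108×33/207 = 17.217
Contributions (O − E)²/E:
  (35 − 31.565)²/31.565 = 0.3738
  (17 − 17.217)²/17.217 = 0.0027
  (29 − 34.435)²/34.435 = 0.8578
  (18 − 15.783)²/15.783 = 0.3114
  (31 − 34.435)²/34.435 = 0.3427
  (19 − 18.783)²/18.783 = 0.0025
  (43 − 37.565)²/37.565 = 0.7863
  (15 − 17.217)²/17.217 = 0.2855
χ² = 0.3738 + 0.0027 + 0.8578 + 0.3114 + 0.3427 + 0.0025 + 0.7863 + 0.2855 = 2.96
df = (2−1)(4−1) = 3. Since 2.96 < 9.348, fail to reject the null hypothesis of independence at α = 0.025.

2.96; fail to reject H₀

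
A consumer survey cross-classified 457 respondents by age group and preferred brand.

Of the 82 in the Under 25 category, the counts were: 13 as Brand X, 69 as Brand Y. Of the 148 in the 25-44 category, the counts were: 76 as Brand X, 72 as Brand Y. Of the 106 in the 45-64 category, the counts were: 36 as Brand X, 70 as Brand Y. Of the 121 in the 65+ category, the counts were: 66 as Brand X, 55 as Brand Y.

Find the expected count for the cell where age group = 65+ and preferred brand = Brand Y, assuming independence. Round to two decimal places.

70.43

Row total (65+) = 121; column total (Brand Y) = 266; grand total N = 457.
Expected count = (row total × column total) / N = 121 × 266 / 457 = 70.43.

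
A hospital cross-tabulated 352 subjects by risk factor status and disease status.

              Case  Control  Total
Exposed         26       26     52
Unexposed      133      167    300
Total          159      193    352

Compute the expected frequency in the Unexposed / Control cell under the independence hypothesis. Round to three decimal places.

Row total (Unexposed) = 300; column total (Control) = 193; grand total N = 352.
Expected count = (row total × column total) / N = 300 × 193 / 352 = 164.489.

164.489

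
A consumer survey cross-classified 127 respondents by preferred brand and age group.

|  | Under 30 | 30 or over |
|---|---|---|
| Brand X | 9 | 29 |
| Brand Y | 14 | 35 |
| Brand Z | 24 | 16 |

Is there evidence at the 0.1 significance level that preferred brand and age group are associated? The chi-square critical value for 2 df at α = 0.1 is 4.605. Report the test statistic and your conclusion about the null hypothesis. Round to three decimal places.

13.460; reject H₀

Row totals: 38, 49, 40. Column totals: 47, 80. Grand total N = 127.
Expected counts (row total × column total / N):
  Brand X, Under 30: 38×47/127 = 14.06299
  Brand X, 30 or over: 38×80/127 = 23.93701
  Brand Y, Under 30: 49×47/127 = 18.13386
  Brand Y, 30 or over: 49×80/127 = 30.86614
  Brand Z, Under 30: 40×47/127 = 14.80315
  Brand Z, 30 or over: 40×80/127 = 25.19685
Contributions (O − E)²/E:
  (9 − 14.06299)²/14.06299 = 1.8228
  (29 − 23.93701)²/23.93701 = 1.0709
  (14 − 18.13386)²/18.13386 = 0.9424
  (35 − 30.86614)²/30.86614 = 0.5536
  (24 − 14.80315)²/14.80315 = 5.7138
  (16 − 25.19685)²/25.19685 = 3.3569
χ² = 1.8228 + 1.0709 + 0.9424 + 0.5536 + 5.7138 + 3.3569 = 13.460
df = (3−1)(2−1) = 2. Since 13.460 > 4.605, reject the null hypothesis of independence at α = 0.1.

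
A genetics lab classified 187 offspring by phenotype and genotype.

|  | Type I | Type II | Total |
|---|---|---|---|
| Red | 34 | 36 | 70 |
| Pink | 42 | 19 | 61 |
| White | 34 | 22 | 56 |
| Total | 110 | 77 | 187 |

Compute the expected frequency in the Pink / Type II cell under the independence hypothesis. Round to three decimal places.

Row total (Pink) = 61; column total (Type II) = 77; grand total N = 187.
Expected count = (row total × column total) / N = 61 × 77 / 187 = 25.118.

25.118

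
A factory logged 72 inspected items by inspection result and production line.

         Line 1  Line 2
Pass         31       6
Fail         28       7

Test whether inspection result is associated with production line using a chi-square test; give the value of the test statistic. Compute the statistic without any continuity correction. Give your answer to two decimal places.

Row totals: 37, 35. Column totals: 59, 13. Grand total N = 72.
Expected counts (row total × column total / N):
  Pass, Line 1: 37×59/72 = 30.319
  Pass, Line 2: 37×13/72 = 6.681
  Fail, Line 1: 35×59/72 = 28.681
  Fail, Line 2: 35×13/72 = 6.319
Contributions (O − E)²/E:
  (31 − 30.319)²/30.319 = 0.0153
  (6 − 6.681)²/6.681 = 0.0694
  (28 − 28.681)²/28.681 = 0.0162
  (7 − 6.319)²/6.319 = 0.0734
χ² = 0.0153 + 0.0694 + 0.0162 + 0.0734 = 0.17

0.17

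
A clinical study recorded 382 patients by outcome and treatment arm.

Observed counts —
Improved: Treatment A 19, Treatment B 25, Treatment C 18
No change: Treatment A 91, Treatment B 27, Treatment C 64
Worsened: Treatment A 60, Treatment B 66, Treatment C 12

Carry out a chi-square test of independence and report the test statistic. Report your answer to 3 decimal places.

Row totals: 62, 182, 138. Column totals: 170, 118, 94. Grand total N = 382.
Expected counts (row total × column total / N):
  Improved, Treatment A: 62×170/382 = 27.5916
  Improved, Treatment B: 62×118/382 = 19.1518
  Improved, Treatment C: 62×94/382 = 15.2565
  No change, Treatment A: 182×170/382 = 80.9948
  No change, Treatment B: 182×118/382 = 56.2199
  No change, Treatment C: 182×94/382 = 44.7853
  Worsened, Treatment A: 138×170/382 = 61.4136
  Worsened, Treatment B: 138×118/382 = 42.6283
  Worsened, Treatment C: 138×94/382 = 33.9581
Contributions (O − E)²/E:
  (19 − 27.5916)²/27.5916 = 2.6753
  (25 − 19.1518)²/19.1518 = 1.7858
  (18 − 15.2565)²/15.2565 = 0.4933
  (91 − 80.9948)²/80.9948 = 1.2359
  (27 − 56.2199)²/56.2199 = 15.1868
  (64 − 44.7853)²/44.7853 = 8.2439
  (60 − 61.4136)²/61.4136 = 0.0325
  (66 − 42.6283)²/42.6283 = 12.8139
  (12 − 33.9581)²/33.9581 = 14.1986
χ² = 2.6753 + 1.7858 + 0.4933 + 1.2359 + 15.1868 + 8.2439 + 0.0325 + 12.8139 + 14.1986 = 56.666

56.666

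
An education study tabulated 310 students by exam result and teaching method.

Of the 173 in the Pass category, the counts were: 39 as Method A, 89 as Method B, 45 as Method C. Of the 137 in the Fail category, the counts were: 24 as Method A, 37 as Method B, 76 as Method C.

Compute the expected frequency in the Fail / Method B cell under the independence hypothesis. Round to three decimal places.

Row total (Fail) = 137; column total (Method B) = 126; grand total N = 310.
Expected count = (row total × column total) / N = 137 × 126 / 310 = 55.684.

55.684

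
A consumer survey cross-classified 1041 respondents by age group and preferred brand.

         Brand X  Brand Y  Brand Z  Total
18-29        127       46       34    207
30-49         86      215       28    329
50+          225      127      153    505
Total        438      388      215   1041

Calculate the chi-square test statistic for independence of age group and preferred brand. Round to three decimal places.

Grand total N = 1041.
Expected counts (row total × column total / N):
  18-29, Brand X: 207×438/1041 = 87.0951
  18-29, Brand Y: 207×388/1041 = 77.1527
  18-29, Brand Z: 207×215/1041 = 42.7522
  30-49, Brand X: 329×438/1041 = 138.4265
  30-49, Brand Y: 329×388/1041 = 122.6244
  30-49, Brand Z: 329×215/1041 = 67.9491
  50+, Brand X: 505×438/1041 = 212.4784
  50+, Brand Y: 505×388/1041 = 188.2229
  50+, Brand Z: 505×215/1041 = 104.2988
Contributions (O − E)²/E:
  (127 − 87.0951)²/87.0951 = 18.2835
  (46 − 77.1527)²/77.1527 = 12.5788
  (34 − 42.7522)²/42.7522 = 1.7917
  (86 − 138.4265)²/138.4265 = 19.8556
  (215 − 122.6244)²/122.6244 = 69.5885
  (28 − 67.9491)²/67.9491 = 23.4871
  (225 − 212.4784)²/212.4784 = 0.7379
  (127 − 188.2229)²/188.2229 = 19.9139
  (153 − 104.2988)²/104.2988 = 22.7405
χ² = 18.2835 + 12.5788 + 1.7917 + 19.8556 + 69.5885 + 23.4871 + 0.7379 + 19.9139 + 22.7405 = 188.978

188.978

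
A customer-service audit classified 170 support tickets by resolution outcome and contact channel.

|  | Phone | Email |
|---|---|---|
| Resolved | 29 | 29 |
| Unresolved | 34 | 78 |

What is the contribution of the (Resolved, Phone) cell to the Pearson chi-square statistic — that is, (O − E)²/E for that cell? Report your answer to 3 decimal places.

2.621

Row total (Resolved) = 58; column total (Phone) = 63; N = 170.
Expected count E = 58 × 63 / 170 = 21.4941.
Contribution = (O − E)²/E = (29 − 21.4941)² / 21.4941 = 2.621.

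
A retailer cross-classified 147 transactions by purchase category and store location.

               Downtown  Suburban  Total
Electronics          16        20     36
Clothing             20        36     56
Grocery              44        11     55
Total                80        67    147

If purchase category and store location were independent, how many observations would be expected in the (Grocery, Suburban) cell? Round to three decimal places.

25.068

Row total (Grocery) = 55; column total (Suburban) = 67; grand total N = 147.
Expected count = (row total × column total) / N = 55 × 67 / 147 = 25.068.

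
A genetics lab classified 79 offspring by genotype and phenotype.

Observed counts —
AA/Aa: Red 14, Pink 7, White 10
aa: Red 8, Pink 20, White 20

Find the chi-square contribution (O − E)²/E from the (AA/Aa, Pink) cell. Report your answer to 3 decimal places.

Row total (AA/Aa) = 31; column total (Pink) = 27; N = 79.
Expected count E = 31 × 27 / 79 = 10.5949.
Contribution = (O − E)²/E = (7 − 10.5949)² / 10.5949 = 1.220.

1.220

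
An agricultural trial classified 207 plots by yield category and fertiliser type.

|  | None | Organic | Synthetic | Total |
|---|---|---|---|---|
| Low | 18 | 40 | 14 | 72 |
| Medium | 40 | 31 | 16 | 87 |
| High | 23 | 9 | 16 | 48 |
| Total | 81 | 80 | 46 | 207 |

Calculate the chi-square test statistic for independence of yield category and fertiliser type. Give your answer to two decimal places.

Grand total N = 207.
Expected counts (row total × column total / N):
  Low, None: 72×81/207 = 28.174
  Low, Organic: 72×80/207 = 27.826
  Low, Synthetic: 72×46/207 = 16.000
  Medium, None: 87×81/207 = 34.043
  Medium, Organic: 87×80/207 = 33.623
  Medium, Synthetic: 87×46/207 = 19.333
  High, None: 48×81/207 = 18.783
  High, Organic: 48×80/207 = 18.551
  High, Synthetic: 48×46/207 = 10.667
Contributions (O − E)²/E:
  (18 − 28.174)²/28.174 = 3.6740
  (40 − 27.826)²/27.826 = 5.3262
  (14 − 16.000)²/16.000 = 0.2500
  (40 − 34.043)²/34.043 = 1.0424
  (31 − 33.623)²/33.623 = 0.2046
  (16 − 19.333)²/19.333 = 0.5746
  (23 − 18.783)²/18.783 = 0.9468
  (9 − 18.551)²/18.551 = 4.9173
  (16 − 10.667)²/10.667 = 2.6663
χ² = 3.6740 + 5.3262 + 0.2500 + 1.0424 + 0.2046 + 0.5746 + 0.9468 + 4.9173 + 2.6663 = 19.60

19.60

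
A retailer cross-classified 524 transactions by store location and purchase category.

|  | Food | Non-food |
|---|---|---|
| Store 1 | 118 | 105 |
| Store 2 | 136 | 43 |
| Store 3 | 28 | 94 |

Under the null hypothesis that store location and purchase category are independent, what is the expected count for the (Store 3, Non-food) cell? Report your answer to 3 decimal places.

56.344

Row total (Store 3) = 122; column total (Non-food) = 242; grand total N = 524.
Expected count = (row total × column total) / N = 122 × 242 / 524 = 56.344.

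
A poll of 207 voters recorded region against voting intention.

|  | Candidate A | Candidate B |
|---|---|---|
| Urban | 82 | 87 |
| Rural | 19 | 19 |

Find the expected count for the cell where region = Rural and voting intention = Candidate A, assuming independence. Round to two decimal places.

18.54

Row total (Rural) = 38; column total (Candidate A) = 101; grand total N = 207.
Expected count = (row total × column total) / N = 38 × 101 / 207 = 18.54.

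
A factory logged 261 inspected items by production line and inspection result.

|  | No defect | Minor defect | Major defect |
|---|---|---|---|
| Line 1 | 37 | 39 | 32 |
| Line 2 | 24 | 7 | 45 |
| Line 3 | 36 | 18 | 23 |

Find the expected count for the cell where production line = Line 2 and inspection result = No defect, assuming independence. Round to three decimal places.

Row total (Line 2) = 76; column total (No defect) = 97; grand total N = 261.
Expected count = (row total × column total) / N = 76 × 97 / 261 = 28.245.

28.245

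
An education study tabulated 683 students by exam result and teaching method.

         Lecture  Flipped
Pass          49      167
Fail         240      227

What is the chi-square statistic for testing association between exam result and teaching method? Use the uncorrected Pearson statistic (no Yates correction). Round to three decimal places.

Row totals: 216, 467. Column totals: 289, 394. Grand total N = 683.
Expected counts (row total × column total / N):
  Pass, Lecture: 216×289/683 = 91.3968
  Pass, Flipped: 216×394/683 = 124.6032
  Fail, Lecture: 467×289/683 = 197.6032
  Fail, Flipped: 467×394/683 = 269.3968
Contributions (O − E)²/E:
  (49 − 91.3968)²/91.3968 = 19.6669
  (167 − 124.6032)²/124.6032 = 14.4257
  (240 − 197.6032)²/197.6032 = 9.0965
  (227 − 269.3968)²/269.3968 = 6.6723
χ² = 19.6669 + 14.4257 + 9.0965 + 6.6723 = 49.861

49.861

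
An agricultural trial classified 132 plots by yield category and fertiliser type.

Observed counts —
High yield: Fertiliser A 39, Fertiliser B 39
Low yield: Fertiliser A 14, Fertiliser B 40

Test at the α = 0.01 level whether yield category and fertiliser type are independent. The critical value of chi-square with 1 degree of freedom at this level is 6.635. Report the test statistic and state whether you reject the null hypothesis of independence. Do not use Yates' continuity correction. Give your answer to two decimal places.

Row totals: 78, 54. Column totals: 53, 79. Grand total N = 132.
Expected counts (row total × column total / N):
  High yield, Fertiliser A: 78×53/132 = 31.318
  High yield, Fertiliser B: 78×79/132 = 46.682
  Low yield, Fertiliser A: 54×53/132 = 21.682
  Low yield, Fertiliser B: 54×79/132 = 32.318
Contributions (O − E)²/E:
  (39 − 31.318)²/31.318 = 1.8843
  (39 − 46.682)²/46.682 = 1.2642
  (14 − 21.682)²/21.682 = 2.7218
  (40 − 32.318)²/32.318 = 1.8260
χ² = 1.8843 + 1.2642 + 2.7218 + 1.8260 = 7.70
df = (2−1)(2−1) = 1. Since 7.70 > 6.635, reject the null hypothesis of independence at α = 0.01.

7.70; reject H₀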